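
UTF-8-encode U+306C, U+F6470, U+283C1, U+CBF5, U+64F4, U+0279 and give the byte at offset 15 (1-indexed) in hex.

0xE6

1-indexed offset 15 is 0-indexed offset 14.
U+306C → 3-byte form E3 81 AC at offsets 0–2.
U+F6470 → 4-byte form F3 B6 91 B0 at offsets 3–6.
U+283C1 → 4-byte form F0 A8 8F 81 at offsets 7–10.
U+CBF5 → 3-byte form EC AF B5 at offsets 11–13.
U+64F4 → 3-byte form E6 93 B4 at offsets 14–16.
Offset 14 falls in char 5's range; it's byte 1 of E6 93 B4 = 0xE6.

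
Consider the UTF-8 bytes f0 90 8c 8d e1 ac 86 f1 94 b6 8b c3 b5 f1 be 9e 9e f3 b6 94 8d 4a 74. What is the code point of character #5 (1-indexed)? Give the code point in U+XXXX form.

Offset 0: leading byte 0xF0 = 11110000 → 4-byte char #1 = F0 90 8C 8D.
Offset 4: leading byte 0xE1 = 11100001 → 3-byte char #2 = E1 AC 86.
Offset 7: leading byte 0xF1 = 11110001 → 4-byte char #3 = F1 94 B6 8B.
Offset 11: leading byte 0xC3 = 11000011 → 2-byte char #4 = C3 B5.
Offset 13: leading byte 0xF1 = 11110001 → 4-byte char #5 = F1 BE 9E 9E.
Leading byte 0xF1 = 11110001 matches 11110xxx → 4-byte sequence.
Byte 1: 0xF1 = 11110001, payload 001 (3 bits).
Byte 2: 0xBE = 10111110 (10xxxxxx ✓), payload 111110.
Byte 3: 0x9E = 10011110 (10xxxxxx ✓), payload 011110.
Byte 4: 0x9E = 10011110 (10xxxxxx ✓), payload 011110.
Concatenate: 001111110011110011110 = 0x7E79E (21 bits → U+7E79E).

U+7E79E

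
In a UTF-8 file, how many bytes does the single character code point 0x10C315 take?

U+10C315 = 0x10C315. UTF-8 uses 1 byte below 0x80, 2 below 0x800, 3 below 0x10000, 4 up to 0x10FFFF. 0x10C315 is in U+10000–U+10FFFF → 4 bytes.

4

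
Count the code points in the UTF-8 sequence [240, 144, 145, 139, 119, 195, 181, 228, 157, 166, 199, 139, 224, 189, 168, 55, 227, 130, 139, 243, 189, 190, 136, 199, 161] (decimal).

10

Byte at offset 0: 0xF0 = 11110000 → 4-byte char (#1). Advance 4.
Byte at offset 4: 0x77 = 01110111 → 1-byte char (#2). Advance 1.
Byte at offset 5: 0xC3 = 11000011 → 2-byte char (#3). Advance 2.
Byte at offset 7: 0xE4 = 11100100 → 3-byte char (#4). Advance 3.
Byte at offset 10: 0xC7 = 11000111 → 2-byte char (#5). Advance 2.
Byte at offset 12: 0xE0 = 11100000 → 3-byte char (#6). Advance 3.
Byte at offset 15: 0x37 = 00110111 → 1-byte char (#7). Advance 1.
Byte at offset 16: 0xE3 = 11100011 → 3-byte char (#8). Advance 3.
Byte at offset 19: 0xF3 = 11110011 → 4-byte char (#9). Advance 4.
Byte at offset 23: 0xC7 = 11000111 → 2-byte char (#10). Advance 2.
Reached end at offset 25 after 10 code points.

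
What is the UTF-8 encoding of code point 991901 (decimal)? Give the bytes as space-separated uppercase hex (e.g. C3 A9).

U+F229D = 0xF229D = 991901 decimal. In range U+10000–U+10FFFF → 4-byte form: 11110xxx 10xxxxxx 10xxxxxx 10xxxxxx.
Binary (21 bits): 011110010001010011101.
Split 3+6+6+6: 011 | 110010 | 001010 | 011101.
Byte 1: 11110011 = 0xF3.
Byte 2: 10110010 = 0xB2.
Byte 3: 10001010 = 0x8A.
Byte 4: 10011101 = 0x9D.

F3 B2 8A 9D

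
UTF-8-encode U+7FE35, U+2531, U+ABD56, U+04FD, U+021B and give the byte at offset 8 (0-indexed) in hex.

0xAB

U+7FE35 → 4-byte form F1 BF B8 B5 at offsets 0–3.
U+2531 → 3-byte form E2 94 B1 at offsets 4–6.
U+ABD56 → 4-byte form F2 AB B5 96 at offsets 7–10.
Offset 8 falls in char 3's range; it's byte 2 of F2 AB B5 96 = 0xAB.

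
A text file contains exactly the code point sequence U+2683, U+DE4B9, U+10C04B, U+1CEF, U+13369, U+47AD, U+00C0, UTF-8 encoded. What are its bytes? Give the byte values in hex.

E2 9A 83 F3 9E 92 B9 F4 8C 81 8B E1 B3 AF F0 93 8D A9 E4 9E AD C3 80

U+2683: 3-byte form → E2 9A 83.
U+DE4B9: 4-byte form → F3 9E 92 B9.
U+10C04B: 4-byte form → F4 8C 81 8B.
U+1CEF: 3-byte form → E1 B3 AF.
U+13369: 4-byte form → F0 93 8D A9.
U+47AD: 3-byte form → E4 9E AD.
U+00C0: 2-byte form → C3 80.
Concatenated (23 bytes): E2 9A 83 F3 9E 92 B9 F4 8C 81 8B E1 B3 AF F0 93 8D A9 E4 9E AD C3 80.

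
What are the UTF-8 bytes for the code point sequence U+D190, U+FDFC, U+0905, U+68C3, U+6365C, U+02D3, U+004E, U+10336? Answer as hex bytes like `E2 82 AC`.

ED 86 90 EF B7 BC E0 A4 85 E6 A3 83 F1 A3 99 9C CB 93 4E F0 90 8C B6

U+D190: 3-byte form → ED 86 90.
U+FDFC: 3-byte form → EF B7 BC.
U+0905: 3-byte form → E0 A4 85.
U+68C3: 3-byte form → E6 A3 83.
U+6365C: 4-byte form → F1 A3 99 9C.
U+02D3: 2-byte form → CB 93.
U+004E: 1-byte form → 4E.
U+10336: 4-byte form → F0 90 8C B6.
Concatenated (23 bytes): ED 86 90 EF B7 BC E0 A4 85 E6 A3 83 F1 A3 99 9C CB 93 4E F0 90 8C B6.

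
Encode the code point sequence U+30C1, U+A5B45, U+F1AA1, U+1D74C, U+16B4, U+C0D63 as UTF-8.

E3 83 81 F2 A5 AD 85 F3 B1 AA A1 F0 9D 9D 8C E1 9A B4 F3 80 B5 A3

U+30C1: 3-byte form → E3 83 81.
U+A5B45: 4-byte form → F2 A5 AD 85.
U+F1AA1: 4-byte form → F3 B1 AA A1.
U+1D74C: 4-byte form → F0 9D 9D 8C.
U+16B4: 3-byte form → E1 9A B4.
U+C0D63: 4-byte form → F3 80 B5 A3.
Concatenated (22 bytes): E3 83 81 F2 A5 AD 85 F3 B1 AA A1 F0 9D 9D 8C E1 9A B4 F3 80 B5 A3.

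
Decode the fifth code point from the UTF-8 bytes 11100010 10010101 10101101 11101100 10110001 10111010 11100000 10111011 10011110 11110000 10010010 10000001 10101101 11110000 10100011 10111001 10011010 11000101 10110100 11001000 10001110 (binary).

Offset 0: leading byte 0xE2 = 11100010 → 3-byte char #1 = E2 95 AD.
Offset 3: leading byte 0xEC = 11101100 → 3-byte char #2 = EC B1 BA.
Offset 6: leading byte 0xE0 = 11100000 → 3-byte char #3 = E0 BB 9E.
Offset 9: leading byte 0xF0 = 11110000 → 4-byte char #4 = F0 92 81 AD.
Offset 13: leading byte 0xF0 = 11110000 → 4-byte char #5 = F0 A3 B9 9A.
Leading byte 0xF0 = 11110000 matches 11110xxx → 4-byte sequence.
Byte 1: 0xF0 = 11110000, payload 000 (3 bits).
Byte 2: 0xA3 = 10100011 (10xxxxxx ✓), payload 100011.
Byte 3: 0xB9 = 10111001 (10xxxxxx ✓), payload 111001.
Byte 4: 0x9A = 10011010 (10xxxxxx ✓), payload 011010.
Concatenate: 000100011111001011010 = 0x23E5A (21 bits → U+23E5A).

U+23E5A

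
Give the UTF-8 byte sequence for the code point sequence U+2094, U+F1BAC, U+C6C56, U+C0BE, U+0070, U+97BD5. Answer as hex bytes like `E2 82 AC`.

U+2094: 3-byte form → E2 82 94.
U+F1BAC: 4-byte form → F3 B1 AE AC.
U+C6C56: 4-byte form → F3 86 B1 96.
U+C0BE: 3-byte form → EC 82 BE.
U+0070: 1-byte form → 70.
U+97BD5: 4-byte form → F2 97 AF 95.
Concatenated (19 bytes): E2 82 94 F3 B1 AE AC F3 86 B1 96 EC 82 BE 70 F2 97 AF 95.

E2 82 94 F3 B1 AE AC F3 86 B1 96 EC 82 BE 70 F2 97 AF 95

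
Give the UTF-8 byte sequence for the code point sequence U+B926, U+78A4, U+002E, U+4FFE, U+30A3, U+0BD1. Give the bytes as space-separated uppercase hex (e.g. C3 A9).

EB A4 A6 E7 A2 A4 2E E4 BF BE E3 82 A3 E0 AF 91

U+B926: 3-byte form → EB A4 A6.
U+78A4: 3-byte form → E7 A2 A4.
U+002E: 1-byte form → 2E.
U+4FFE: 3-byte form → E4 BF BE.
U+30A3: 3-byte form → E3 82 A3.
U+0BD1: 3-byte form → E0 AF 91.
Concatenated (16 bytes): EB A4 A6 E7 A2 A4 2E E4 BF BE E3 82 A3 E0 AF 91.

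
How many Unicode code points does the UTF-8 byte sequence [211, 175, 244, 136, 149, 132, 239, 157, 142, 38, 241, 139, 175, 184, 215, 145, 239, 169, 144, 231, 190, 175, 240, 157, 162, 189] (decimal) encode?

9

Byte at offset 0: 0xD3 = 11010011 → 2-byte char (#1). Advance 2.
Byte at offset 2: 0xF4 = 11110100 → 4-byte char (#2). Advance 4.
Byte at offset 6: 0xEF = 11101111 → 3-byte char (#3). Advance 3.
Byte at offset 9: 0x26 = 00100110 → 1-byte char (#4). Advance 1.
Byte at offset 10: 0xF1 = 11110001 → 4-byte char (#5). Advance 4.
Byte at offset 14: 0xD7 = 11010111 → 2-byte char (#6). Advance 2.
Byte at offset 16: 0xEF = 11101111 → 3-byte char (#7). Advance 3.
Byte at offset 19: 0xE7 = 11100111 → 3-byte char (#8). Advance 3.
Byte at offset 22: 0xF0 = 11110000 → 4-byte char (#9). Advance 4.
Reached end at offset 26 after 9 code points.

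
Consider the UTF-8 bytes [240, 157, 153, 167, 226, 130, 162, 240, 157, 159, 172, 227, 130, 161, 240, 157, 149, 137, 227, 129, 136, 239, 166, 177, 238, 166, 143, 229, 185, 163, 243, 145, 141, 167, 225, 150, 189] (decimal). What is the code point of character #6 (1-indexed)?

Offset 0: leading byte 0xF0 = 11110000 → 4-byte char #1 = F0 9D 99 A7.
Offset 4: leading byte 0xE2 = 11100010 → 3-byte char #2 = E2 82 A2.
Offset 7: leading byte 0xF0 = 11110000 → 4-byte char #3 = F0 9D 9F AC.
Offset 11: leading byte 0xE3 = 11100011 → 3-byte char #4 = E3 82 A1.
Offset 14: leading byte 0xF0 = 11110000 → 4-byte char #5 = F0 9D 95 89.
Offset 18: leading byte 0xE3 = 11100011 → 3-byte char #6 = E3 81 88.
Leading byte 0xE3 = 11100011 matches 1110xxxx → 3-byte sequence.
Byte 1: 0xE3 = 11100011, payload 0011 (4 bits).
Byte 2: 0x81 = 10000001 (10xxxxxx ✓), payload 000001.
Byte 3: 0x88 = 10001000 (10xxxxxx ✓), payload 001000.
Concatenate: 0011000001001000 = 0x3048 (16 bits → U+3048).

U+3048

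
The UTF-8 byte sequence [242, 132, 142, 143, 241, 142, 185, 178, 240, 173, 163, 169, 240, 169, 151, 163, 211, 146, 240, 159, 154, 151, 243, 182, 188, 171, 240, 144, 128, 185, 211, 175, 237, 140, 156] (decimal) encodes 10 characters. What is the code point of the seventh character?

U+F6F2B

Offset 0: leading byte 0xF2 = 11110010 → 4-byte char #1 = F2 84 8E 8F.
Offset 4: leading byte 0xF1 = 11110001 → 4-byte char #2 = F1 8E B9 B2.
Offset 8: leading byte 0xF0 = 11110000 → 4-byte char #3 = F0 AD A3 A9.
Offset 12: leading byte 0xF0 = 11110000 → 4-byte char #4 = F0 A9 97 A3.
Offset 16: leading byte 0xD3 = 11010011 → 2-byte char #5 = D3 92.
Offset 18: leading byte 0xF0 = 11110000 → 4-byte char #6 = F0 9F 9A 97.
Offset 22: leading byte 0xF3 = 11110011 → 4-byte char #7 = F3 B6 BC AB.
Leading byte 0xF3 = 11110011 matches 11110xxx → 4-byte sequence.
Byte 1: 0xF3 = 11110011, payload 011 (3 bits).
Byte 2: 0xB6 = 10110110 (10xxxxxx ✓), payload 110110.
Byte 3: 0xBC = 10111100 (10xxxxxx ✓), payload 111100.
Byte 4: 0xAB = 10101011 (10xxxxxx ✓), payload 101011.
Concatenate: 011110110111100101011 = 0xF6F2B (21 bits → U+F6F2B).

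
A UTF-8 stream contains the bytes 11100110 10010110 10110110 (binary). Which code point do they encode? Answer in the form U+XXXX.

U+65B6

Leading byte 0xE6 = 11100110 matches 1110xxxx → 3-byte sequence.
Byte 1: 0xE6 = 11100110, payload 0110 (4 bits).
Byte 2: 0x96 = 10010110 (10xxxxxx ✓), payload 010110.
Byte 3: 0xB6 = 10110110 (10xxxxxx ✓), payload 110110.
Concatenate: 0110010110110110 = 0x65B6 (16 bits → U+65B6).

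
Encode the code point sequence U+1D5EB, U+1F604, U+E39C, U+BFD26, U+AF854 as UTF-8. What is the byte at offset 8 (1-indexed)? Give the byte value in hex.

1-indexed offset 8 is 0-indexed offset 7.
U+1D5EB → 4-byte form F0 9D 97 AB at offsets 0–3.
U+1F604 → 4-byte form F0 9F 98 84 at offsets 4–7.
Offset 7 falls in char 2's range; it's byte 4 of F0 9F 98 84 = 0x84.

0x84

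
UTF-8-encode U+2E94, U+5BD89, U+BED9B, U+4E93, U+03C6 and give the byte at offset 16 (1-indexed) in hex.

0x86

1-indexed offset 16 is 0-indexed offset 15.
U+2E94 → 3-byte form E2 BA 94 at offsets 0–2.
U+5BD89 → 4-byte form F1 9B B6 89 at offsets 3–6.
U+BED9B → 4-byte form F2 BE B6 9B at offsets 7–10.
U+4E93 → 3-byte form E4 BA 93 at offsets 11–13.
U+03C6 → 2-byte form CF 86 at offsets 14–15.
Offset 15 falls in char 5's range; it's byte 2 of CF 86 = 0x86.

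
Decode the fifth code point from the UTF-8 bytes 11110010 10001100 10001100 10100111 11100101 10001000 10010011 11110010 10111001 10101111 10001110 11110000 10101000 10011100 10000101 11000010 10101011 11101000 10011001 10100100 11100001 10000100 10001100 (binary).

U+00AB

Offset 0: leading byte 0xF2 = 11110010 → 4-byte char #1 = F2 8C 8C A7.
Offset 4: leading byte 0xE5 = 11100101 → 3-byte char #2 = E5 88 93.
Offset 7: leading byte 0xF2 = 11110010 → 4-byte char #3 = F2 B9 AF 8E.
Offset 11: leading byte 0xF0 = 11110000 → 4-byte char #4 = F0 A8 9C 85.
Offset 15: leading byte 0xC2 = 11000010 → 2-byte char #5 = C2 AB.
Leading byte 0xC2 = 11000010 matches 110xxxxx → 2-byte sequence.
Byte 1: 0xC2 = 11000010, payload 00010 (5 bits).
Byte 2: 0xAB = 10101011 (10xxxxxx ✓), payload 101011.
Concatenate: 00010101011 = 0xAB (11 bits → U+00AB).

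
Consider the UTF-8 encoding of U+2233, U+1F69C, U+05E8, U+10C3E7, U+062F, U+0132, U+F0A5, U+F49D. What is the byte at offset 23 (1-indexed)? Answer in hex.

0x9D

1-indexed offset 23 is 0-indexed offset 22.
U+2233 → 3-byte form E2 88 B3 at offsets 0–2.
U+1F69C → 4-byte form F0 9F 9A 9C at offsets 3–6.
U+05E8 → 2-byte form D7 A8 at offsets 7–8.
U+10C3E7 → 4-byte form F4 8C 8F A7 at offsets 9–12.
U+062F → 2-byte form D8 AF at offsets 13–14.
U+0132 → 2-byte form C4 B2 at offsets 15–16.
U+F0A5 → 3-byte form EF 82 A5 at offsets 17–19.
U+F49D → 3-byte form EF 92 9D at offsets 20–22.
Offset 22 falls in char 8's range; it's byte 3 of EF 92 9D = 0x9D.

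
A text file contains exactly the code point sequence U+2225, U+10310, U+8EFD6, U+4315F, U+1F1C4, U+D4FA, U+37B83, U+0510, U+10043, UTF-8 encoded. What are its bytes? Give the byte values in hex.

E2 88 A5 F0 90 8C 90 F2 8E BF 96 F1 83 85 9F F0 9F 87 84 ED 93 BA F0 B7 AE 83 D4 90 F0 90 81 83

U+2225: 3-byte form → E2 88 A5.
U+10310: 4-byte form → F0 90 8C 90.
U+8EFD6: 4-byte form → F2 8E BF 96.
U+4315F: 4-byte form → F1 83 85 9F.
U+1F1C4: 4-byte form → F0 9F 87 84.
U+D4FA: 3-byte form → ED 93 BA.
U+37B83: 4-byte form → F0 B7 AE 83.
U+0510: 2-byte form → D4 90.
U+10043: 4-byte form → F0 90 81 83.
Concatenated (32 bytes): E2 88 A5 F0 90 8C 90 F2 8E BF 96 F1 83 85 9F F0 9F 87 84 ED 93 BA F0 B7 AE 83 D4 90 F0 90 81 83.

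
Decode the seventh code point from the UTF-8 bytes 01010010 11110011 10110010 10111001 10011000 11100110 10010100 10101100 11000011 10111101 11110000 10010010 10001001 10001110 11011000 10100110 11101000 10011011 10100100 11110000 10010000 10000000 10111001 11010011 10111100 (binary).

Offset 0: leading byte 0x52 = 01010010 → 1-byte char #1 = 52.
Offset 1: leading byte 0xF3 = 11110011 → 4-byte char #2 = F3 B2 B9 98.
Offset 5: leading byte 0xE6 = 11100110 → 3-byte char #3 = E6 94 AC.
Offset 8: leading byte 0xC3 = 11000011 → 2-byte char #4 = C3 BD.
Offset 10: leading byte 0xF0 = 11110000 → 4-byte char #5 = F0 92 89 8E.
Offset 14: leading byte 0xD8 = 11011000 → 2-byte char #6 = D8 A6.
Offset 16: leading byte 0xE8 = 11101000 → 3-byte char #7 = E8 9B A4.
Leading byte 0xE8 = 11101000 matches 1110xxxx → 3-byte sequence.
Byte 1: 0xE8 = 11101000, payload 1000 (4 bits).
Byte 2: 0x9B = 10011011 (10xxxxxx ✓), payload 011011.
Byte 3: 0xA4 = 10100100 (10xxxxxx ✓), payload 100100.
Concatenate: 1000011011100100 = 0x86E4 (16 bits → U+86E4).

U+86E4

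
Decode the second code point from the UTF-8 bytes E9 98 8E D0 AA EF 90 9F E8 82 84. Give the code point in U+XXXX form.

Offset 0: leading byte 0xE9 = 11101001 → 3-byte char #1 = E9 98 8E.
Offset 3: leading byte 0xD0 = 11010000 → 2-byte char #2 = D0 AA.
Leading byte 0xD0 = 11010000 matches 110xxxxx → 2-byte sequence.
Byte 1: 0xD0 = 11010000, payload 10000 (5 bits).
Byte 2: 0xAA = 10101010 (10xxxxxx ✓), payload 101010.
Concatenate: 10000101010 = 0x42A (11 bits → U+042A).

U+042A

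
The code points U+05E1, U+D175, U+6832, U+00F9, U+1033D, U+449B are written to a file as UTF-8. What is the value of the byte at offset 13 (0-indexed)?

U+05E1 → 2-byte form D7 A1 at offsets 0–1.
U+D175 → 3-byte form ED 85 B5 at offsets 2–4.
U+6832 → 3-byte form E6 A0 B2 at offsets 5–7.
U+00F9 → 2-byte form C3 B9 at offsets 8–9.
U+1033D → 4-byte form F0 90 8C BD at offsets 10–13.
Offset 13 falls in char 5's range; it's byte 4 of F0 90 8C BD = 0xBD.

0xBD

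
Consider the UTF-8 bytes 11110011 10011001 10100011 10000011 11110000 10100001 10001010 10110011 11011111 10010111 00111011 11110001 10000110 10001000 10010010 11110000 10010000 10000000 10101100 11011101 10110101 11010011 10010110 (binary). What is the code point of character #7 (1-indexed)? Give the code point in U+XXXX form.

Offset 0: leading byte 0xF3 = 11110011 → 4-byte char #1 = F3 99 A3 83.
Offset 4: leading byte 0xF0 = 11110000 → 4-byte char #2 = F0 A1 8A B3.
Offset 8: leading byte 0xDF = 11011111 → 2-byte char #3 = DF 97.
Offset 10: leading byte 0x3B = 00111011 → 1-byte char #4 = 3B.
Offset 11: leading byte 0xF1 = 11110001 → 4-byte char #5 = F1 86 88 92.
Offset 15: leading byte 0xF0 = 11110000 → 4-byte char #6 = F0 90 80 AC.
Offset 19: leading byte 0xDD = 11011101 → 2-byte char #7 = DD B5.
Leading byte 0xDD = 11011101 matches 110xxxxx → 2-byte sequence.
Byte 1: 0xDD = 11011101, payload 11101 (5 bits).
Byte 2: 0xB5 = 10110101 (10xxxxxx ✓), payload 110101.
Concatenate: 11101110101 = 0x775 (11 bits → U+0775).

U+0775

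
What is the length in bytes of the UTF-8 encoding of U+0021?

1

U+0021 = 0x21. UTF-8 uses 1 byte below 0x80, 2 below 0x800, 3 below 0x10000, 4 up to 0x10FFFF. 0x21 is in U+0000–U+007F → 1 byte.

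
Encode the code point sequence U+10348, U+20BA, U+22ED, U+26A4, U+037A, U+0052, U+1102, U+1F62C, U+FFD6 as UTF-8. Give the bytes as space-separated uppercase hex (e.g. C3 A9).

F0 90 8D 88 E2 82 BA E2 8B AD E2 9A A4 CD BA 52 E1 84 82 F0 9F 98 AC EF BF 96

U+10348: 4-byte form → F0 90 8D 88.
U+20BA: 3-byte form → E2 82 BA.
U+22ED: 3-byte form → E2 8B AD.
U+26A4: 3-byte form → E2 9A A4.
U+037A: 2-byte form → CD BA.
U+0052: 1-byte form → 52.
U+1102: 3-byte form → E1 84 82.
U+1F62C: 4-byte form → F0 9F 98 AC.
U+FFD6: 3-byte form → EF BF 96.
Concatenated (26 bytes): F0 90 8D 88 E2 82 BA E2 8B AD E2 9A A4 CD BA 52 E1 84 82 F0 9F 98 AC EF BF 96.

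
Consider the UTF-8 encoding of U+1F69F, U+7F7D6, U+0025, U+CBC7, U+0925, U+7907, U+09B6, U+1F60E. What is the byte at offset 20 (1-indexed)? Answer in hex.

0xA6

1-indexed offset 20 is 0-indexed offset 19.
U+1F69F → 4-byte form F0 9F 9A 9F at offsets 0–3.
U+7F7D6 → 4-byte form F1 BF 9F 96 at offsets 4–7.
U+0025 → 1-byte form 25 at offsets 8–8.
U+CBC7 → 3-byte form EC AF 87 at offsets 9–11.
U+0925 → 3-byte form E0 A4 A5 at offsets 12–14.
U+7907 → 3-byte form E7 A4 87 at offsets 15–17.
U+09B6 → 3-byte form E0 A6 B6 at offsets 18–20.
Offset 19 falls in char 7's range; it's byte 2 of E0 A6 B6 = 0xA6.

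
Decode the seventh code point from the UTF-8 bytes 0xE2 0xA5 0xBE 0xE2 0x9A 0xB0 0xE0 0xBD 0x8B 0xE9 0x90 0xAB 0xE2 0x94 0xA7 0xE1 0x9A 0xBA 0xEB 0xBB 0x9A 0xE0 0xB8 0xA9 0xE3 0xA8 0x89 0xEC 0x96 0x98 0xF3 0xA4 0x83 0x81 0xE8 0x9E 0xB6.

Offset 0: leading byte 0xE2 = 11100010 → 3-byte char #1 = E2 A5 BE.
Offset 3: leading byte 0xE2 = 11100010 → 3-byte char #2 = E2 9A B0.
Offset 6: leading byte 0xE0 = 11100000 → 3-byte char #3 = E0 BD 8B.
Offset 9: leading byte 0xE9 = 11101001 → 3-byte char #4 = E9 90 AB.
Offset 12: leading byte 0xE2 = 11100010 → 3-byte char #5 = E2 94 A7.
Offset 15: leading byte 0xE1 = 11100001 → 3-byte char #6 = E1 9A BA.
Offset 18: leading byte 0xEB = 11101011 → 3-byte char #7 = EB BB 9A.
Leading byte 0xEB = 11101011 matches 1110xxxx → 3-byte sequence.
Byte 1: 0xEB = 11101011, payload 1011 (4 bits).
Byte 2: 0xBB = 10111011 (10xxxxxx ✓), payload 111011.
Byte 3: 0x9A = 10011010 (10xxxxxx ✓), payload 011010.
Concatenate: 1011111011011010 = 0xBEDA (16 bits → U+BEDA).

U+BEDA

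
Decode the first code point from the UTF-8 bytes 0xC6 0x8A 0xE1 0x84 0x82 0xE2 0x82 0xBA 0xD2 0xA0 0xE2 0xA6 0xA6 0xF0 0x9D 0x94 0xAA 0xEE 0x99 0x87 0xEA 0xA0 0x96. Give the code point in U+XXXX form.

Offset 0: leading byte 0xC6 = 11000110 → 2-byte char #1 = C6 8A.
Leading byte 0xC6 = 11000110 matches 110xxxxx → 2-byte sequence.
Byte 1: 0xC6 = 11000110, payload 00110 (5 bits).
Byte 2: 0x8A = 10001010 (10xxxxxx ✓), payload 001010.
Concatenate: 00110001010 = 0x18A (11 bits → U+018A).

U+018A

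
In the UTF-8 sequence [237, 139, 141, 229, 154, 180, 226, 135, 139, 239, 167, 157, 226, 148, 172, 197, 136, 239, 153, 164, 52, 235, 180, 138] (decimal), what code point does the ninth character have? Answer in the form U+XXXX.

U+BD0A

Offset 0: leading byte 0xED = 11101101 → 3-byte char #1 = ED 8B 8D.
Offset 3: leading byte 0xE5 = 11100101 → 3-byte char #2 = E5 9A B4.
Offset 6: leading byte 0xE2 = 11100010 → 3-byte char #3 = E2 87 8B.
Offset 9: leading byte 0xEF = 11101111 → 3-byte char #4 = EF A7 9D.
Offset 12: leading byte 0xE2 = 11100010 → 3-byte char #5 = E2 94 AC.
Offset 15: leading byte 0xC5 = 11000101 → 2-byte char #6 = C5 88.
Offset 17: leading byte 0xEF = 11101111 → 3-byte char #7 = EF 99 A4.
Offset 20: leading byte 0x34 = 00110100 → 1-byte char #8 = 34.
Offset 21: leading byte 0xEB = 11101011 → 3-byte char #9 = EB B4 8A.
Leading byte 0xEB = 11101011 matches 1110xxxx → 3-byte sequence.
Byte 1: 0xEB = 11101011, payload 1011 (4 bits).
Byte 2: 0xB4 = 10110100 (10xxxxxx ✓), payload 110100.
Byte 3: 0x8A = 10001010 (10xxxxxx ✓), payload 001010.
Concatenate: 1011110100001010 = 0xBD0A (16 bits → U+BD0A).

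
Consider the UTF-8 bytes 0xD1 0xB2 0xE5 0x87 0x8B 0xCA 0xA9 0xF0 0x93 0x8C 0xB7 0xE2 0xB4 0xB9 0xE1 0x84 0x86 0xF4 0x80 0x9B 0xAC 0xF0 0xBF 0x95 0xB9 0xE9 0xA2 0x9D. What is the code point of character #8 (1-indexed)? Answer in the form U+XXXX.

Offset 0: leading byte 0xD1 = 11010001 → 2-byte char #1 = D1 B2.
Offset 2: leading byte 0xE5 = 11100101 → 3-byte char #2 = E5 87 8B.
Offset 5: leading byte 0xCA = 11001010 → 2-byte char #3 = CA A9.
Offset 7: leading byte 0xF0 = 11110000 → 4-byte char #4 = F0 93 8C B7.
Offset 11: leading byte 0xE2 = 11100010 → 3-byte char #5 = E2 B4 B9.
Offset 14: leading byte 0xE1 = 11100001 → 3-byte char #6 = E1 84 86.
Offset 17: leading byte 0xF4 = 11110100 → 4-byte char #7 = F4 80 9B AC.
Offset 21: leading byte 0xF0 = 11110000 → 4-byte char #8 = F0 BF 95 B9.
Leading byte 0xF0 = 11110000 matches 11110xxx → 4-byte sequence.
Byte 1: 0xF0 = 11110000, payload 000 (3 bits).
Byte 2: 0xBF = 10111111 (10xxxxxx ✓), payload 111111.
Byte 3: 0x95 = 10010101 (10xxxxxx ✓), payload 010101.
Byte 4: 0xB9 = 10111001 (10xxxxxx ✓), payload 111001.
Concatenate: 000111111010101111001 = 0x3F579 (21 bits → U+3F579).

U+3F579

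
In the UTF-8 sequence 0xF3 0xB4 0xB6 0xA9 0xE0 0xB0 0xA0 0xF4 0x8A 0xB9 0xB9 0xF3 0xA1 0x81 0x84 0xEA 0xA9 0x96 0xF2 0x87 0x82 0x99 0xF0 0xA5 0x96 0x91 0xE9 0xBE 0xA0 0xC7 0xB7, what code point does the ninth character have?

Offset 0: leading byte 0xF3 = 11110011 → 4-byte char #1 = F3 B4 B6 A9.
Offset 4: leading byte 0xE0 = 11100000 → 3-byte char #2 = E0 B0 A0.
Offset 7: leading byte 0xF4 = 11110100 → 4-byte char #3 = F4 8A B9 B9.
Offset 11: leading byte 0xF3 = 11110011 → 4-byte char #4 = F3 A1 81 84.
Offset 15: leading byte 0xEA = 11101010 → 3-byte char #5 = EA A9 96.
Offset 18: leading byte 0xF2 = 11110010 → 4-byte char #6 = F2 87 82 99.
Offset 22: leading byte 0xF0 = 11110000 → 4-byte char #7 = F0 A5 96 91.
Offset 26: leading byte 0xE9 = 11101001 → 3-byte char #8 = E9 BE A0.
Offset 29: leading byte 0xC7 = 11000111 → 2-byte char #9 = C7 B7.
Leading byte 0xC7 = 11000111 matches 110xxxxx → 2-byte sequence.
Byte 1: 0xC7 = 11000111, payload 00111 (5 bits).
Byte 2: 0xB7 = 10110111 (10xxxxxx ✓), payload 110111.
Concatenate: 00111110111 = 0x1F7 (11 bits → U+01F7).

U+01F7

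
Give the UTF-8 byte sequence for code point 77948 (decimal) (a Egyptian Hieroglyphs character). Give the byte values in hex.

U+1307C = 0x1307C = 77948 decimal. In range U+10000–U+10FFFF → 4-byte form: 11110xxx 10xxxxxx 10xxxxxx 10xxxxxx.
Binary (21 bits): 000010011000001111100.
Split 3+6+6+6: 000 | 010011 | 000001 | 111100.
Byte 1: 11110000 = 0xF0.
Byte 2: 10010011 = 0x93.
Byte 3: 10000001 = 0x81.
Byte 4: 10111100 = 0xBC.

F0 93 81 BC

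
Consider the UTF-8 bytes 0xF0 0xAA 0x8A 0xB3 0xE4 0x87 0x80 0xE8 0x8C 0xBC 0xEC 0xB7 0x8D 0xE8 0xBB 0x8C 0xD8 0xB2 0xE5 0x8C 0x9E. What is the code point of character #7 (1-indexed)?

U+531E

Offset 0: leading byte 0xF0 = 11110000 → 4-byte char #1 = F0 AA 8A B3.
Offset 4: leading byte 0xE4 = 11100100 → 3-byte char #2 = E4 87 80.
Offset 7: leading byte 0xE8 = 11101000 → 3-byte char #3 = E8 8C BC.
Offset 10: leading byte 0xEC = 11101100 → 3-byte char #4 = EC B7 8D.
Offset 13: leading byte 0xE8 = 11101000 → 3-byte char #5 = E8 BB 8C.
Offset 16: leading byte 0xD8 = 11011000 → 2-byte char #6 = D8 B2.
Offset 18: leading byte 0xE5 = 11100101 → 3-byte char #7 = E5 8C 9E.
Leading byte 0xE5 = 11100101 matches 1110xxxx → 3-byte sequence.
Byte 1: 0xE5 = 11100101, payload 0101 (4 bits).
Byte 2: 0x8C = 10001100 (10xxxxxx ✓), payload 001100.
Byte 3: 0x9E = 10011110 (10xxxxxx ✓), payload 011110.
Concatenate: 0101001100011110 = 0x531E (16 bits → U+531E).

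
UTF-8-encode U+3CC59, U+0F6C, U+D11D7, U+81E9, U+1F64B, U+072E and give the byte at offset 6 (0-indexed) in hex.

0xAC

U+3CC59 → 4-byte form F0 BC B1 99 at offsets 0–3.
U+0F6C → 3-byte form E0 BD AC at offsets 4–6.
Offset 6 falls in char 2's range; it's byte 3 of E0 BD AC = 0xAC.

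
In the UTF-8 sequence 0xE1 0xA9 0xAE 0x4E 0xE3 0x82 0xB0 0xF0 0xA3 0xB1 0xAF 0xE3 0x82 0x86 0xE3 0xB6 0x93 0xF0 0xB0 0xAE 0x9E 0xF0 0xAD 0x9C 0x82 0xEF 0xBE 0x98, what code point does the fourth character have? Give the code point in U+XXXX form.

U+23C6F

Offset 0: leading byte 0xE1 = 11100001 → 3-byte char #1 = E1 A9 AE.
Offset 3: leading byte 0x4E = 01001110 → 1-byte char #2 = 4E.
Offset 4: leading byte 0xE3 = 11100011 → 3-byte char #3 = E3 82 B0.
Offset 7: leading byte 0xF0 = 11110000 → 4-byte char #4 = F0 A3 B1 AF.
Leading byte 0xF0 = 11110000 matches 11110xxx → 4-byte sequence.
Byte 1: 0xF0 = 11110000, payload 000 (3 bits).
Byte 2: 0xA3 = 10100011 (10xxxxxx ✓), payload 100011.
Byte 3: 0xB1 = 10110001 (10xxxxxx ✓), payload 110001.
Byte 4: 0xAF = 10101111 (10xxxxxx ✓), payload 101111.
Concatenate: 000100011110001101111 = 0x23C6F (21 bits → U+23C6F).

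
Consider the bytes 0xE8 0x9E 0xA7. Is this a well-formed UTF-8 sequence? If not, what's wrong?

valid

Leading byte 0xE8 = 11101000 → 3-byte form.
Continuation bytes 0x9E=10011110, 0xA7=10100111 all match 10xxxxxx.
Decoded value 0x87A7 is ≥ 0x800 (shortest form) and not a surrogate.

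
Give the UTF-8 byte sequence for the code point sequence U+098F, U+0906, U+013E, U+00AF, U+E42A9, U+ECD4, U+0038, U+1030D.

U+098F: 3-byte form → E0 A6 8F.
U+0906: 3-byte form → E0 A4 86.
U+013E: 2-byte form → C4 BE.
U+00AF: 2-byte form → C2 AF.
U+E42A9: 4-byte form → F3 A4 8A A9.
U+ECD4: 3-byte form → EE B3 94.
U+0038: 1-byte form → 38.
U+1030D: 4-byte form → F0 90 8C 8D.
Concatenated (22 bytes): E0 A6 8F E0 A4 86 C4 BE C2 AF F3 A4 8A A9 EE B3 94 38 F0 90 8C 8D.

E0 A6 8F E0 A4 86 C4 BE C2 AF F3 A4 8A A9 EE B3 94 38 F0 90 8C 8D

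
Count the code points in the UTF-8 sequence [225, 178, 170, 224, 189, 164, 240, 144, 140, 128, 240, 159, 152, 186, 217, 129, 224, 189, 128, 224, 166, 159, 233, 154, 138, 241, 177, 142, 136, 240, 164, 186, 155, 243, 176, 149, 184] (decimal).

Byte at offset 0: 0xE1 = 11100001 → 3-byte char (#1). Advance 3.
Byte at offset 3: 0xE0 = 11100000 → 3-byte char (#2). Advance 3.
Byte at offset 6: 0xF0 = 11110000 → 4-byte char (#3). Advance 4.
Byte at offset 10: 0xF0 = 11110000 → 4-byte char (#4). Advance 4.
Byte at offset 14: 0xD9 = 11011001 → 2-byte char (#5). Advance 2.
Byte at offset 16: 0xE0 = 11100000 → 3-byte char (#6). Advance 3.
Byte at offset 19: 0xE0 = 11100000 → 3-byte char (#7). Advance 3.
Byte at offset 22: 0xE9 = 11101001 → 3-byte char (#8). Advance 3.
Byte at offset 25: 0xF1 = 11110001 → 4-byte char (#9). Advance 4.
Byte at offset 29: 0xF0 = 11110000 → 4-byte char (#10). Advance 4.
Byte at offset 33: 0xF3 = 11110011 → 4-byte char (#11). Advance 4.
Reached end at offset 37 after 11 code points.

11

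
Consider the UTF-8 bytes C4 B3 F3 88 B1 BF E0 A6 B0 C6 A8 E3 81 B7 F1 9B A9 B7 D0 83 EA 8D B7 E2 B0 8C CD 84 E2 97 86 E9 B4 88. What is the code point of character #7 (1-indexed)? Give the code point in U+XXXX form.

Offset 0: leading byte 0xC4 = 11000100 → 2-byte char #1 = C4 B3.
Offset 2: leading byte 0xF3 = 11110011 → 4-byte char #2 = F3 88 B1 BF.
Offset 6: leading byte 0xE0 = 11100000 → 3-byte char #3 = E0 A6 B0.
Offset 9: leading byte 0xC6 = 11000110 → 2-byte char #4 = C6 A8.
Offset 11: leading byte 0xE3 = 11100011 → 3-byte char #5 = E3 81 B7.
Offset 14: leading byte 0xF1 = 11110001 → 4-byte char #6 = F1 9B A9 B7.
Offset 18: leading byte 0xD0 = 11010000 → 2-byte char #7 = D0 83.
Leading byte 0xD0 = 11010000 matches 110xxxxx → 2-byte sequence.
Byte 1: 0xD0 = 11010000, payload 10000 (5 bits).
Byte 2: 0x83 = 10000011 (10xxxxxx ✓), payload 000011.
Concatenate: 10000000011 = 0x403 (11 bits → U+0403).

U+0403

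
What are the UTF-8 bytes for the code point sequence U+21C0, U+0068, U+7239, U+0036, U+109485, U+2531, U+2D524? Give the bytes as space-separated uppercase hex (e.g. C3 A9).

U+21C0: 3-byte form → E2 87 80.
U+0068: 1-byte form → 68.
U+7239: 3-byte form → E7 88 B9.
U+0036: 1-byte form → 36.
U+109485: 4-byte form → F4 89 92 85.
U+2531: 3-byte form → E2 94 B1.
U+2D524: 4-byte form → F0 AD 94 A4.
Concatenated (19 bytes): E2 87 80 68 E7 88 B9 36 F4 89 92 85 E2 94 B1 F0 AD 94 A4.

E2 87 80 68 E7 88 B9 36 F4 89 92 85 E2 94 B1 F0 AD 94 A4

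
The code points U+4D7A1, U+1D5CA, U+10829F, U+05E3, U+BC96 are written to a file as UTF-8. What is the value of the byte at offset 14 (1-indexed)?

1-indexed offset 14 is 0-indexed offset 13.
U+4D7A1 → 4-byte form F1 8D 9E A1 at offsets 0–3.
U+1D5CA → 4-byte form F0 9D 97 8A at offsets 4–7.
U+10829F → 4-byte form F4 88 8A 9F at offsets 8–11.
U+05E3 → 2-byte form D7 A3 at offsets 12–13.
Offset 13 falls in char 4's range; it's byte 2 of D7 A3 = 0xA3.

0xA3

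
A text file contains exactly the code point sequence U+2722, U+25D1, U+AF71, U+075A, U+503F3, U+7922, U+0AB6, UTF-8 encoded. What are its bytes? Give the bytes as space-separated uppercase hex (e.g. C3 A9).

E2 9C A2 E2 97 91 EA BD B1 DD 9A F1 90 8F B3 E7 A4 A2 E0 AA B6

U+2722: 3-byte form → E2 9C A2.
U+25D1: 3-byte form → E2 97 91.
U+AF71: 3-byte form → EA BD B1.
U+075A: 2-byte form → DD 9A.
U+503F3: 4-byte form → F1 90 8F B3.
U+7922: 3-byte form → E7 A4 A2.
U+0AB6: 3-byte form → E0 AA B6.
Concatenated (21 bytes): E2 9C A2 E2 97 91 EA BD B1 DD 9A F1 90 8F B3 E7 A4 A2 E0 AA B6.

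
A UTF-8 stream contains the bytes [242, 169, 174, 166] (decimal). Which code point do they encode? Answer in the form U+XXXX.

U+A9BA6

Leading byte 0xF2 = 11110010 matches 11110xxx → 4-byte sequence.
Byte 1: 0xF2 = 11110010, payload 010 (3 bits).
Byte 2: 0xA9 = 10101001 (10xxxxxx ✓), payload 101001.
Byte 3: 0xAE = 10101110 (10xxxxxx ✓), payload 101110.
Byte 4: 0xA6 = 10100110 (10xxxxxx ✓), payload 100110.
Concatenate: 010101001101110100110 = 0xA9BA6 (21 bits → U+A9BA6).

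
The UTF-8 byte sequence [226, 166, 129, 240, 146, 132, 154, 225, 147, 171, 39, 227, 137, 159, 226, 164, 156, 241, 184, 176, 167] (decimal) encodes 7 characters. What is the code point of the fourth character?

U+0027

Offset 0: leading byte 0xE2 = 11100010 → 3-byte char #1 = E2 A6 81.
Offset 3: leading byte 0xF0 = 11110000 → 4-byte char #2 = F0 92 84 9A.
Offset 7: leading byte 0xE1 = 11100001 → 3-byte char #3 = E1 93 AB.
Offset 10: leading byte 0x27 = 00100111 → 1-byte char #4 = 27.
Leading byte 0x27 = 00100111 matches 0xxxxxxx → 1-byte sequence.
Byte 1: 0x27 = 00100111, payload 0100111 (7 bits).
Concatenate: 0100111 = 0x27 (7 bits → U+0027).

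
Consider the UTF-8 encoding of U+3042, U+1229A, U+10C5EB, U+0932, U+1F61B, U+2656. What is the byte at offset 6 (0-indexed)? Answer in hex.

U+3042 → 3-byte form E3 81 82 at offsets 0–2.
U+1229A → 4-byte form F0 92 8A 9A at offsets 3–6.
Offset 6 falls in char 2's range; it's byte 4 of F0 92 8A 9A = 0x9A.

0x9A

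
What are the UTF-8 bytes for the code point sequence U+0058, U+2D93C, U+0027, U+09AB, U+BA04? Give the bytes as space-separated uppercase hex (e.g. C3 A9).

58 F0 AD A4 BC 27 E0 A6 AB EB A8 84

U+0058: 1-byte form → 58.
U+2D93C: 4-byte form → F0 AD A4 BC.
U+0027: 1-byte form → 27.
U+09AB: 3-byte form → E0 A6 AB.
U+BA04: 3-byte form → EB A8 84.
Concatenated (12 bytes): 58 F0 AD A4 BC 27 E0 A6 AB EB A8 84.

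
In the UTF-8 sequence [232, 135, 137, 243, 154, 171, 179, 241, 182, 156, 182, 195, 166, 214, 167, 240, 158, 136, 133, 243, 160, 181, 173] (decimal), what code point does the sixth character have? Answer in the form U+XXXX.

Offset 0: leading byte 0xE8 = 11101000 → 3-byte char #1 = E8 87 89.
Offset 3: leading byte 0xF3 = 11110011 → 4-byte char #2 = F3 9A AB B3.
Offset 7: leading byte 0xF1 = 11110001 → 4-byte char #3 = F1 B6 9C B6.
Offset 11: leading byte 0xC3 = 11000011 → 2-byte char #4 = C3 A6.
Offset 13: leading byte 0xD6 = 11010110 → 2-byte char #5 = D6 A7.
Offset 15: leading byte 0xF0 = 11110000 → 4-byte char #6 = F0 9E 88 85.
Leading byte 0xF0 = 11110000 matches 11110xxx → 4-byte sequence.
Byte 1: 0xF0 = 11110000, payload 000 (3 bits).
Byte 2: 0x9E = 10011110 (10xxxxxx ✓), payload 011110.
Byte 3: 0x88 = 10001000 (10xxxxxx ✓), payload 001000.
Byte 4: 0x85 = 10000101 (10xxxxxx ✓), payload 000101.
Concatenate: 000011110001000000101 = 0x1E205 (21 bits → U+1E205).

U+1E205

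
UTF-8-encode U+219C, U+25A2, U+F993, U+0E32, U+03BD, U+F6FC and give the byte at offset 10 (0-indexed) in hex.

0xB8

U+219C → 3-byte form E2 86 9C at offsets 0–2.
U+25A2 → 3-byte form E2 96 A2 at offsets 3–5.
U+F993 → 3-byte form EF A6 93 at offsets 6–8.
U+0E32 → 3-byte form E0 B8 B2 at offsets 9–11.
Offset 10 falls in char 4's range; it's byte 2 of E0 B8 B2 = 0xB8.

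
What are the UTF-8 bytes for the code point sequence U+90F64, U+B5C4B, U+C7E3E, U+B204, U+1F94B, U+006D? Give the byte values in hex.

U+90F64: 4-byte form → F2 90 BD A4.
U+B5C4B: 4-byte form → F2 B5 B1 8B.
U+C7E3E: 4-byte form → F3 87 B8 BE.
U+B204: 3-byte form → EB 88 84.
U+1F94B: 4-byte form → F0 9F A5 8B.
U+006D: 1-byte form → 6D.
Concatenated (20 bytes): F2 90 BD A4 F2 B5 B1 8B F3 87 B8 BE EB 88 84 F0 9F A5 8B 6D.

F2 90 BD A4 F2 B5 B1 8B F3 87 B8 BE EB 88 84 F0 9F A5 8B 6D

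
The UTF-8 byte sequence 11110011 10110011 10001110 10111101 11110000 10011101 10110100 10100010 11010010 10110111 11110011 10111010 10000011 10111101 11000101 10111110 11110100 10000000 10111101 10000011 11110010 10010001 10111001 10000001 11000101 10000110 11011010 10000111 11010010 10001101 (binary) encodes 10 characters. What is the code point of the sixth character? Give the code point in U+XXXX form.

Offset 0: leading byte 0xF3 = 11110011 → 4-byte char #1 = F3 B3 8E BD.
Offset 4: leading byte 0xF0 = 11110000 → 4-byte char #2 = F0 9D B4 A2.
Offset 8: leading byte 0xD2 = 11010010 → 2-byte char #3 = D2 B7.
Offset 10: leading byte 0xF3 = 11110011 → 4-byte char #4 = F3 BA 83 BD.
Offset 14: leading byte 0xC5 = 11000101 → 2-byte char #5 = C5 BE.
Offset 16: leading byte 0xF4 = 11110100 → 4-byte char #6 = F4 80 BD 83.
Leading byte 0xF4 = 11110100 matches 11110xxx → 4-byte sequence.
Byte 1: 0xF4 = 11110100, payload 100 (3 bits).
Byte 2: 0x80 = 10000000 (10xxxxxx ✓), payload 000000.
Byte 3: 0xBD = 10111101 (10xxxxxx ✓), payload 111101.
Byte 4: 0x83 = 10000011 (10xxxxxx ✓), payload 000011.
Concatenate: 100000000111101000011 = 0x100F43 (21 bits → U+100F43).

U+100F43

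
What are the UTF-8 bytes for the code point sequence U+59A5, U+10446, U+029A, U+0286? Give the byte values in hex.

U+59A5: 3-byte form → E5 A6 A5.
U+10446: 4-byte form → F0 90 91 86.
U+029A: 2-byte form → CA 9A.
U+0286: 2-byte form → CA 86.
Concatenated (11 bytes): E5 A6 A5 F0 90 91 86 CA 9A CA 86.

E5 A6 A5 F0 90 91 86 CA 9A CA 86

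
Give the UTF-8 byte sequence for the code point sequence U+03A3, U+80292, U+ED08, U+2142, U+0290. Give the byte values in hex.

CE A3 F2 80 8A 92 EE B4 88 E2 85 82 CA 90

U+03A3: 2-byte form → CE A3.
U+80292: 4-byte form → F2 80 8A 92.
U+ED08: 3-byte form → EE B4 88.
U+2142: 3-byte form → E2 85 82.
U+0290: 2-byte form → CA 90.
Concatenated (14 bytes): CE A3 F2 80 8A 92 EE B4 88 E2 85 82 CA 90.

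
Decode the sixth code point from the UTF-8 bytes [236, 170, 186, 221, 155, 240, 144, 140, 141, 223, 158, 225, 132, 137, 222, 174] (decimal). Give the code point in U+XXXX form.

Offset 0: leading byte 0xEC = 11101100 → 3-byte char #1 = EC AA BA.
Offset 3: leading byte 0xDD = 11011101 → 2-byte char #2 = DD 9B.
Offset 5: leading byte 0xF0 = 11110000 → 4-byte char #3 = F0 90 8C 8D.
Offset 9: leading byte 0xDF = 11011111 → 2-byte char #4 = DF 9E.
Offset 11: leading byte 0xE1 = 11100001 → 3-byte char #5 = E1 84 89.
Offset 14: leading byte 0xDE = 11011110 → 2-byte char #6 = DE AE.
Leading byte 0xDE = 11011110 matches 110xxxxx → 2-byte sequence.
Byte 1: 0xDE = 11011110, payload 11110 (5 bits).
Byte 2: 0xAE = 10101110 (10xxxxxx ✓), payload 101110.
Concatenate: 11110101110 = 0x7AE (11 bits → U+07AE).

U+07AE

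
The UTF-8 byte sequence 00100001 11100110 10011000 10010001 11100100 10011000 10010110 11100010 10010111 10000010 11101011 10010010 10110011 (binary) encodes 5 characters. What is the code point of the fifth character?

Offset 0: leading byte 0x21 = 00100001 → 1-byte char #1 = 21.
Offset 1: leading byte 0xE6 = 11100110 → 3-byte char #2 = E6 98 91.
Offset 4: leading byte 0xE4 = 11100100 → 3-byte char #3 = E4 98 96.
Offset 7: leading byte 0xE2 = 11100010 → 3-byte char #4 = E2 97 82.
Offset 10: leading byte 0xEB = 11101011 → 3-byte char #5 = EB 92 B3.
Leading byte 0xEB = 11101011 matches 1110xxxx → 3-byte sequence.
Byte 1: 0xEB = 11101011, payload 1011 (4 bits).
Byte 2: 0x92 = 10010010 (10xxxxxx ✓), payload 010010.
Byte 3: 0xB3 = 10110011 (10xxxxxx ✓), payload 110011.
Concatenate: 1011010010110011 = 0xB4B3 (16 bits → U+B4B3).

U+B4B3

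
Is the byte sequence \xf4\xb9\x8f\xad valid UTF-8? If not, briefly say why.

invalid (encodes a value above U+10FFFF)

Leading byte 0xF4 = 11110100 → 4-byte form.
Payload = 0x1393ED, which exceeds U+10FFFF, the maximum Unicode code point. (Leading bytes F5–FF, or F4 followed by ≥ 0x90, are invalid.)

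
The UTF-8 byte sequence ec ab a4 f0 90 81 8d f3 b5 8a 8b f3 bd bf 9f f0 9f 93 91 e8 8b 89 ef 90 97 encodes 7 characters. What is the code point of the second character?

Offset 0: leading byte 0xEC = 11101100 → 3-byte char #1 = EC AB A4.
Offset 3: leading byte 0xF0 = 11110000 → 4-byte char #2 = F0 90 81 8D.
Leading byte 0xF0 = 11110000 matches 11110xxx → 4-byte sequence.
Byte 1: 0xF0 = 11110000, payload 000 (3 bits).
Byte 2: 0x90 = 10010000 (10xxxxxx ✓), payload 010000.
Byte 3: 0x81 = 10000001 (10xxxxxx ✓), payload 000001.
Byte 4: 0x8D = 10001101 (10xxxxxx ✓), payload 001101.
Concatenate: 000010000000001001101 = 0x1004D (21 bits → U+1004D).

U+1004D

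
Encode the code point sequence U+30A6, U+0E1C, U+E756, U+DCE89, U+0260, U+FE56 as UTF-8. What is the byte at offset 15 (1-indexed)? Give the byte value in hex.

1-indexed offset 15 is 0-indexed offset 14.
U+30A6 → 3-byte form E3 82 A6 at offsets 0–2.
U+0E1C → 3-byte form E0 B8 9C at offsets 3–5.
U+E756 → 3-byte form EE 9D 96 at offsets 6–8.
U+DCE89 → 4-byte form F3 9C BA 89 at offsets 9–12.
U+0260 → 2-byte form C9 A0 at offsets 13–14.
Offset 14 falls in char 5's range; it's byte 2 of C9 A0 = 0xA0.

0xA0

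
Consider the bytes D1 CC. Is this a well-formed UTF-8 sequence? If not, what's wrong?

Leading byte 0xD1 = 11010001 → 2-byte form.
Byte 2 is 0xCC = 11001100, which is not 10xxxxxx — expected a continuation byte.

invalid (non-continuation byte where continuation expected)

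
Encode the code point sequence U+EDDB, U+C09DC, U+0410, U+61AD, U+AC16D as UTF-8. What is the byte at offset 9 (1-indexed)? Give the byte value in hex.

1-indexed offset 9 is 0-indexed offset 8.
U+EDDB → 3-byte form EE B7 9B at offsets 0–2.
U+C09DC → 4-byte form F3 80 A7 9C at offsets 3–6.
U+0410 → 2-byte form D0 90 at offsets 7–8.
Offset 8 falls in char 3's range; it's byte 2 of D0 90 = 0x90.

0x90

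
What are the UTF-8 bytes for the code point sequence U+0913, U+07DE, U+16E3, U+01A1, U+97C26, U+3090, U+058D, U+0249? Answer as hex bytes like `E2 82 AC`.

E0 A4 93 DF 9E E1 9B A3 C6 A1 F2 97 B0 A6 E3 82 90 D6 8D C9 89

U+0913: 3-byte form → E0 A4 93.
U+07DE: 2-byte form → DF 9E.
U+16E3: 3-byte form → E1 9B A3.
U+01A1: 2-byte form → C6 A1.
U+97C26: 4-byte form → F2 97 B0 A6.
U+3090: 3-byte form → E3 82 90.
U+058D: 2-byte form → D6 8D.
U+0249: 2-byte form → C9 89.
Concatenated (21 bytes): E0 A4 93 DF 9E E1 9B A3 C6 A1 F2 97 B0 A6 E3 82 90 D6 8D C9 89.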